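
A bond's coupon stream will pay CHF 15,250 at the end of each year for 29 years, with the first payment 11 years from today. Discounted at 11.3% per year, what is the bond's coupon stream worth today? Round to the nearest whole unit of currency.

CHF 44,189

Value one period before first payment (t=10): 15250 × [1 − (1+0.113)^(−29)] / 0.113 = 15250 × 8.452767 = 128,904.6898
Discount back 10 years: 128,904.6898 × (1+0.113)^(−10) = 128,904.6898 × 0.342806 = 44,189.2952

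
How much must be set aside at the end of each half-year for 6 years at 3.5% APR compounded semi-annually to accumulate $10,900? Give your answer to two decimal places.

$824.19

i = 0.035/2 = 0.0175 per half-year; n = 6·2 = 12.
PMT = 10900 / ( [(1+0.0175)^12 − 1] / 0.0175 ) = 10900 / 13.225104 = 824.1901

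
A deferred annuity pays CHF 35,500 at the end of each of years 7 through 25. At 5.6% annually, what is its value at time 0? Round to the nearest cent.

CHF 294,801.70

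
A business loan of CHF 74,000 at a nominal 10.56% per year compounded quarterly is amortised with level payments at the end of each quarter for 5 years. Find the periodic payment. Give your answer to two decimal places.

CHF 4,809.89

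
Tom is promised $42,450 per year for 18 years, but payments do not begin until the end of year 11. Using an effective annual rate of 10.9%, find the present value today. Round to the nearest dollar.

$116,903

Value one period before first payment (t=10): 42450 × [1 − (1+0.109)^(−18)] / 0.109 = 42450 × 7.749342 = 328,959.5717
Discount back 10 years: 328,959.5717 × (1+0.109)^(−10) = 328,959.5717 × 0.355373 = 116,903.3795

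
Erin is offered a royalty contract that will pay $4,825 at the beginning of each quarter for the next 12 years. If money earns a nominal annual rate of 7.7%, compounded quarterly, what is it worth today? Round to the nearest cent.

$153,175.03

i = 0.077/4 = 0.01925 per quarter; n = 12·4 = 48.
Annuity factor a(48|0.01925) × (1+i) = 31.746121; PV = 4825 × 31.746121 = 153,175.0327
(Beginning-of-period payments → annuity-due factor ×(1+i).)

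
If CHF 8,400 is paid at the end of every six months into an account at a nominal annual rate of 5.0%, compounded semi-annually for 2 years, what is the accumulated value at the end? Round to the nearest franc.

i = 0.05/2 = 0.025 per half-year; n = 2·2 = 4.
FV = 8400 × [(1+0.025)^4 − 1] / 0.025 = 8400 × 4.152516 = 34,881.1312

CHF 34,881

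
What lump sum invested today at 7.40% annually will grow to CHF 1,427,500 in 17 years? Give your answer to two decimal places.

CHF 424,134.24

Discount factor = (1+0.074)^(−17) = 0.297117; PV = 1,427,500 × 0.297117 = 424,134.2396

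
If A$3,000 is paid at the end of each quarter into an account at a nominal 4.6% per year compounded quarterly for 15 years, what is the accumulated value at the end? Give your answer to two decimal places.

A$257,186.35

With 4 periods per year: i = 0.0115, n = 60.
FV = PMT · [(1+i)^n − 1] / i = 3000 · 85.728785 = 257,186.3546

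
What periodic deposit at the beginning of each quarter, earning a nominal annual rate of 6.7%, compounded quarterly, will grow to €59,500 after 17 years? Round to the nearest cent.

With 4 periods per year: i = 0.01675, n = 68.
PMT = 59500 / ( [(1+0.01675)^68 − 1] / 0.01675 × (1+i) ) = 59500 / 127.127956 = 468.0324

€468.03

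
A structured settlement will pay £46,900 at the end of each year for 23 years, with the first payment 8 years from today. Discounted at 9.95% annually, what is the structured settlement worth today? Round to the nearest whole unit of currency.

£215,268

PV at t=7 (ordinary 23-year annuity): 46900 × a(23|0.0995) = 46900 × 8.916059 = 418,163.1835
PV₀ = 418,163.1835 / (1+0.0995)^7 = 418,163.1835 / 1.942525 = 215,267.8422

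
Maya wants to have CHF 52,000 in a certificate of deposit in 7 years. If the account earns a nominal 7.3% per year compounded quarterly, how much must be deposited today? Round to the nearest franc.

CHF 31,339

Periodic rate i = 0.073/4 = 0.01825; n = 7 × 4 = 28 periods.
PV = FV·(1+i)^(−n) = 52,000 × 0.602665 = 31,338.6020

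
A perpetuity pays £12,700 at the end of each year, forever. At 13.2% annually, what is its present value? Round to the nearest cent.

£96,212.12

PV = C/r = 12700/0.132 = 96,212.1212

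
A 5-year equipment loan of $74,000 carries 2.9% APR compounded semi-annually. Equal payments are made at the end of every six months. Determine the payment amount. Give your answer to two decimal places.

With 2 periods per year: i = 0.0145, n = 10.
PMT = 74000 / ( [1 − (1+0.0145)^(−10)] / 0.0145 ) = 74000 / 9.246661 = 8,002.8891

$8,002.89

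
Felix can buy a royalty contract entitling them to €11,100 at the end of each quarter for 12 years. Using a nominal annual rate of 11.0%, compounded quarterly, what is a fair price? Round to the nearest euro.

€293,872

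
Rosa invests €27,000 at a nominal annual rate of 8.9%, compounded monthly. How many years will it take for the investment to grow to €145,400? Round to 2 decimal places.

18.99 years

Periodic rate i = 0.089/12 = 0.00741667.
n = ln(145400/27000) / ln(1+0.00741667) = ln(5.38519) / 0.007389 = 227.8500 months
= 227.8500/12 years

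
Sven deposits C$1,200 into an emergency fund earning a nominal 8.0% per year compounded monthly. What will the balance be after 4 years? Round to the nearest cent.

Periodic rate i = 0.08/12 = 0.00666667; n = 4 × 12 = 48 periods.
FV = 1,200 × (1 + 0.00666667)^48 = 1,650.7993

C$1,650.80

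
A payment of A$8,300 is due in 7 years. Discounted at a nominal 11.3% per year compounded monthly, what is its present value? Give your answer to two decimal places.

A$3,777.10

i = 0.113/12 = 0.00941667 per month; n = 7·12 = 84.
Discount factor = (1+0.00941667)^(−84) = 0.455072; PV = 8,300 × 0.455072 = 3,777.1003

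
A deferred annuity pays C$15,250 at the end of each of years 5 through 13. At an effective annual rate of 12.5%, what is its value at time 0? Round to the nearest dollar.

Value one period before first payment (t=4): 15250 × [1 − (1+0.125)^(−9)] / 0.125 = 15250 × 5.228485 = 79,734.3912
PV₀ = 79,734.3912 / (1+0.125)^4 = 79,734.3912 / 1.601807 = 49,777.7879

C$49,778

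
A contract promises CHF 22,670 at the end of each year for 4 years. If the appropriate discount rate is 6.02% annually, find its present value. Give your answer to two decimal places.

PV = PMT · [1 − (1+i)^(−n)] / i = 22670 · 3.463519 = 78,517.9824

CHF 78,517.98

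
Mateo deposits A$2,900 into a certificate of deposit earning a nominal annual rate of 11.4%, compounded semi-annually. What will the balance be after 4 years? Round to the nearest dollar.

Periodic rate i = 0.114/2 = 0.057; n = 4 × 2 = 8 periods.
FV = PV·(1+i)^n = 2,900 × 1.558116 = 4,518.5376

A$4,519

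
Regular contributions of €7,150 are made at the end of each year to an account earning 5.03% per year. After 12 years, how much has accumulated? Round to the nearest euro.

€114,005

Accumulation factor s(12|0.0503) = 15.944796; FV = 7150 × 15.944796 = 114,005.2905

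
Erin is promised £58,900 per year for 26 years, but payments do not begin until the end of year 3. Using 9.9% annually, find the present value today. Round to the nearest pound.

PV at t=2 (ordinary 26-year annuity): 58900 × a(26|0.099) = 58900 × 9.233200 = 543,835.4681
Discount back 2 years: 543,835.4681 × (1+0.099)^(−2) = 543,835.4681 × 0.827951 = 450,269.0990

£450,269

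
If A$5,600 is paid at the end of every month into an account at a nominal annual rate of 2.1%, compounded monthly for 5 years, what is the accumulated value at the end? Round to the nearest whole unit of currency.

A$353,948

i = 0.021/12 = 0.00175 per month; n = 5·12 = 60.
FV = 5600 × [(1+0.00175)^60 − 1] / 0.00175 = 5600 × 63.204964 = 353,947.7997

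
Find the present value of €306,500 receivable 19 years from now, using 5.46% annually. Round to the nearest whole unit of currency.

€111,625

PV = 306,500 / (1 + 0.0546)^19 = 306,500 / 2.745792 = 111,625.3686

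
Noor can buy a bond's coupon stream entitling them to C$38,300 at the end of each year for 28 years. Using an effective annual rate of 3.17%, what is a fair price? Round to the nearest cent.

C$703,954.74

PV = 38300 × [1 − (1+0.0317)^(−28)] / 0.0317 = 38300 × 18.380019 = 703,954.7377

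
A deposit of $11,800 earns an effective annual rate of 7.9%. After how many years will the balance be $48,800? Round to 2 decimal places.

n = ln(48800/11800) / ln(1+0.079) = ln(4.13559) / 0.076035 = 18.6708 years

18.67 years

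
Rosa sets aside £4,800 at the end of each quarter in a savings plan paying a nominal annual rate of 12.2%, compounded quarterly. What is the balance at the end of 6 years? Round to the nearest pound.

With 4 periods per year: i = 0.0305, n = 24.
FV = 4800 × [(1+0.0305)^24 − 1] / 0.0305 = 4800 × 34.642945 = 166,286.1368

£166,286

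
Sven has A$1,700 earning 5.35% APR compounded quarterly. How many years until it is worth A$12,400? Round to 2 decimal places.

37.39 years

Periodic rate i = 0.0535/4 = 0.013375.
n = ln(12400/1700) / ln(1+0.013375) = ln(7.29412) / 0.013286 = 149.5572 quarters
= 149.5572/4 years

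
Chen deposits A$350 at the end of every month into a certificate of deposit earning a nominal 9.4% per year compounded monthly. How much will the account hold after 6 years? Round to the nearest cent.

A$33,681.81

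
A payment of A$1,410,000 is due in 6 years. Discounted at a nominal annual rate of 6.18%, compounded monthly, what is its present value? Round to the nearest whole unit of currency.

i = 0.0618/12 = 0.00515 per month; n = 6·12 = 72.
PV = FV·(1+i)^(−n) = 1,410,000 × 0.690839 = 974,083.0119

A$974,083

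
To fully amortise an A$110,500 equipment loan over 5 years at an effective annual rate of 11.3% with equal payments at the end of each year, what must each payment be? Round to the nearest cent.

A$30,123.98

PMT = 110500 / ( [1 − (1+0.113)^(−5)] / 0.113 ) = 110500 / 3.668174 = 30,123.9795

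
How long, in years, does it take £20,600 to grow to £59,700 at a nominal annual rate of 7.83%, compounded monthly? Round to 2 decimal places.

13.63 years

Periodic rate i = 0.0783/12 = 0.006525.
(1+i)^n = 59700/20600 = 2.89806, so n = ln 2.89806 / ln 1.00652 = 163.6029 months
= 163.6029/12 years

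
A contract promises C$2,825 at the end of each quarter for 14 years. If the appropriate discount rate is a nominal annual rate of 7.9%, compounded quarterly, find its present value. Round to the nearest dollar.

C$95,197

Periodic rate i = 0.079/4 = 0.01975; n = 14 × 4 = 56 periods.
PV = PMT · [1 − (1+i)^(−n)] / i = 2825 · 33.697922 = 95,196.6310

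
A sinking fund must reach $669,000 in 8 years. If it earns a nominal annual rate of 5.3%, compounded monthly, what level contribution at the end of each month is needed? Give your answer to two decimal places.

i = 0.053/12 = 0.00441667 per month; n = 8·12 = 96.
PMT = 669000 / ( [(1+0.00441667)^96 − 1] / 0.00441667 ) = 669000 / 119.238268 = 5,610.6149

$5,610.61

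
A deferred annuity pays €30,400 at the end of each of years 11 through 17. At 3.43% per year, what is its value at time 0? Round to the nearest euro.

€133,017

PV at t=10 (ordinary 7-year annuity): 30400 × a(7|0.0343) = 30400 × 6.130549 = 186,368.6938
Discount back 10 years: 186,368.6938 × (1+0.0343)^(−10) = 186,368.6938 × 0.713731 = 133,017.1733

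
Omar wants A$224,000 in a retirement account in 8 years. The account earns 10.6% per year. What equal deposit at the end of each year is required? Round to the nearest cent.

A$19,164.88

PMT = 224000 / ( [(1+0.106)^8 − 1] / 0.106 ) = 224000 / 11.688043 = 19,164.8847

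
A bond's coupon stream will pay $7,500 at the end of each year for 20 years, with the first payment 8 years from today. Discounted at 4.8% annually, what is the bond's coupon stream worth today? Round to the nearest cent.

Value one period before first payment (t=7): 7500 × [1 − (1+0.048)^(−20)] / 0.048 = 7500 × 12.676284 = 95,072.1271
Discount back 7 years: 95,072.1271 × (1+0.048)^(−7) = 95,072.1271 × 0.720230 = 68,473.7688

$68,473.77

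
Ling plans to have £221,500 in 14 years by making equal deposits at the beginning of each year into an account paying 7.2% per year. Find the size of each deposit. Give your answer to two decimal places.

£9,033.61

PMT = 221500 / ( [(1+0.072)^14 − 1] / 0.072 × (1+i) ) = 221500 / 24.519555 = 9,033.6061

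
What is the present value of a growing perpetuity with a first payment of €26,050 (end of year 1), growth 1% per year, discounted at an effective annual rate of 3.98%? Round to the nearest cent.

PV = D₁/(r − g) = 26050/(0.0398 − 0.01) = 874,161.0738

€874,161.07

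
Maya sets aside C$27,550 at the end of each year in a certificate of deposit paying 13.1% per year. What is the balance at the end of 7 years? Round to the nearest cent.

FV = 27550 × [(1+0.131)^7 − 1] / 0.131 = 27550 × 10.436778 = 287,533.2282

C$287,533.23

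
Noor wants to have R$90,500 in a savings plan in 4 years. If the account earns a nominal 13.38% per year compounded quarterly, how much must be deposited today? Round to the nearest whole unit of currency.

R$53,459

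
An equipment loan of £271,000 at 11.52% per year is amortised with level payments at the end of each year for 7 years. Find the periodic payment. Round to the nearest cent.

£58,479.93

Annuity-PV factor = 4.634068; PMT = 271000 / 4.634068 = 58,479.9344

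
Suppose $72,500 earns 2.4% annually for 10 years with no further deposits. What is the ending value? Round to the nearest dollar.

FV = 72,500 × (1 + 0.024)^10 = 91,904.6685

$91,905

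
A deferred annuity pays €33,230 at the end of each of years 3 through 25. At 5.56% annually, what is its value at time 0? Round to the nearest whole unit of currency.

€381,845

PV at t=2 (ordinary 23-year annuity): 33230 × a(23|0.0556) = 33230 × 12.804303 = 425,486.9964
PV₀ = 425,486.9964 / (1+0.0556)^2 = 425,486.9964 / 1.114291 = 381,845.3698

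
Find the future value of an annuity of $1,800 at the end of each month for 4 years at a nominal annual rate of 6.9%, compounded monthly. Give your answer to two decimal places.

With 12 periods per year: i = 0.00575, n = 48.
FV = 1800 × [(1+0.00575)^48 − 1] / 0.00575 = 1800 × 55.096792 = 99,174.2258

$99,174.23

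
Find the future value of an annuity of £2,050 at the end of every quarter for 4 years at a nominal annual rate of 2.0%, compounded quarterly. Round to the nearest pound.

£34,059

i = 0.02/4 = 0.005 per quarter; n = 4·4 = 16.
FV = 2050 × [(1+0.005)^16 − 1] / 0.005 = 2050 × 16.614230 = 34,059.1720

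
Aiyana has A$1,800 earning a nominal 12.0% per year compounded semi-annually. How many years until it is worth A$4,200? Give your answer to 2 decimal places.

7.27 years

Periodic rate i = 0.12/2 = 0.06.
(1+i)^n = 4200/1800 = 2.33333, so n = ln 2.33333 / ln 1.06 = 14.5412 half-years
= 14.5412/2 years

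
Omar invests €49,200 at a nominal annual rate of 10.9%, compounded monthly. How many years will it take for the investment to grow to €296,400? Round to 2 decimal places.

Periodic rate i = 0.109/12 = 0.00908333.
(1+i)^n = 296400/49200 = 6.02439, so n = ln 6.02439 / ln 1.00908 = 198.6011 months
= 198.6011/12 years

16.55 years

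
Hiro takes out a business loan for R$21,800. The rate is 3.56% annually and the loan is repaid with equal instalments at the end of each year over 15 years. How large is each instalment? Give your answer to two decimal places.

R$1,900.87

PMT = 21800 / ( [1 − (1+0.0356)^(−15)] / 0.0356 ) = 21800 / 11.468420 = 1,900.8722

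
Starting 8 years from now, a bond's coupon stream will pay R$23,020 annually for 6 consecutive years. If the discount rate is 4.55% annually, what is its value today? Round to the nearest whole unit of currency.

PV at t=7 (ordinary 6-year annuity): 23020 × a(6|0.0455) = 23020 × 5.149562 = 118,542.9117
Discount back 7 years: 118,542.9117 × (1+0.0455)^(−7) = 118,542.9117 × 0.732372 = 86,817.5109

R$86,818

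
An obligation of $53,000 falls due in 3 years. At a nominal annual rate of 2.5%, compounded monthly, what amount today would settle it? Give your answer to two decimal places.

$49,174.24

i = 0.025/12 = 0.00208333 per month; n = 3·12 = 36.
PV = FV·(1+i)^(−n) = 53,000 × 0.927816 = 49,174.2410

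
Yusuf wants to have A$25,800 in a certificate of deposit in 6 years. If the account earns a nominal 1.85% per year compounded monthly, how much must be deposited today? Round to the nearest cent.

A$23,091.39

Periodic rate i = 0.0185/12 = 0.00154167; n = 6 × 12 = 72 periods.
PV = 25,800 / (1 + 0.00154167)^72 = 25,800 / 1.117299 = 23,091.3934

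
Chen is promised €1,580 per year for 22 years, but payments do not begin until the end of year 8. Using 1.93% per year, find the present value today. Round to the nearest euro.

€24,586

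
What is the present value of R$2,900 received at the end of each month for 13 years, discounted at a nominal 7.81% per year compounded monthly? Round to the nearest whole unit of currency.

R$283,619

i = 0.0781/12 = 0.00650833 per month; n = 13·12 = 156.
PV = PMT · [1 − (1+i)^(−n)] / i = 2900 · 97.799613 = 283,618.8763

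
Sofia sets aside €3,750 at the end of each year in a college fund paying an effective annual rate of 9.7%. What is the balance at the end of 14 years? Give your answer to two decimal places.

€102,643.51

Accumulation factor s(14|0.097) = 27.371603; FV = 3750 × 27.371603 = 102,643.5111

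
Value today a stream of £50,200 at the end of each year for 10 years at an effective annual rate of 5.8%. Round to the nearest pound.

£373,003

PV = 50200 × [1 − (1+0.058)^(−10)] / 0.058 = 50200 × 7.430333 = 373,002.7123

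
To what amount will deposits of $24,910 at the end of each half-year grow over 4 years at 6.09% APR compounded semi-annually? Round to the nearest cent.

With 2 periods per year: i = 0.03045, n = 8.
Accumulation factor s(8|0.03045) = 8.906549; FV = 24910 × 8.906549 = 221,862.1245

$221,862.12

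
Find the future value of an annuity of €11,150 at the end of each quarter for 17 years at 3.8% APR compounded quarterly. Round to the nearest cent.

With 4 periods per year: i = 0.0095, n = 68.
FV = PMT · [(1+i)^n − 1] / i = 11150 · 94.956345 = 1,058,763.2414

€1,058,763.24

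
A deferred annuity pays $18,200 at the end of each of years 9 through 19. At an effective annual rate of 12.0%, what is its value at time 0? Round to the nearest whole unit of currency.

PV at t=8 (ordinary 11-year annuity): 18200 × a(11|0.12) = 18200 × 5.937699 = 108,066.1242
Discount back 8 years: 108,066.1242 × (1+0.12)^(−8) = 108,066.1242 × 0.403883 = 43,646.0951

$43,646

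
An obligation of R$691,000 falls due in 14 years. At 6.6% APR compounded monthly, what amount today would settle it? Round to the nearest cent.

With 12 periods per year: i = 0.0055, n = 168.
Discount factor = (1+0.0055)^(−168) = 0.397934; PV = 691,000 × 0.397934 = 274,972.6244

R$274,972.62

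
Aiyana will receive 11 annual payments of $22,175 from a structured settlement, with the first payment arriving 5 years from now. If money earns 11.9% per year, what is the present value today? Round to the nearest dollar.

$84,346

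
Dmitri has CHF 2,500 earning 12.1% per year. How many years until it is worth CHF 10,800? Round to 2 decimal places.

12.81 years

(1+i)^n = 10800/2500 = 4.32000, so n = ln 4.32000 / ln 1.121 = 12.8107 years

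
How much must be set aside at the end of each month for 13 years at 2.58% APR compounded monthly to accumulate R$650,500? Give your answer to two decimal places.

R$3,514.04

i = 0.0258/12 = 0.00215 per month; n = 13·12 = 156.
PMT = 650500 / ( [(1+0.00215)^156 − 1] / 0.00215 ) = 650500 / 185.114535 = 3,514.0407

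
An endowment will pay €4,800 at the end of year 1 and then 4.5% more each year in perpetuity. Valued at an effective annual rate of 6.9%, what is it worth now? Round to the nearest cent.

PV = D₁/(r − g) = 4800/(0.069 − 0.045) = 200,000.0000

€200,000.00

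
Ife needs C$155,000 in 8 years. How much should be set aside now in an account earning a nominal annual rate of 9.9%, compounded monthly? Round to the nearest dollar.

C$70,434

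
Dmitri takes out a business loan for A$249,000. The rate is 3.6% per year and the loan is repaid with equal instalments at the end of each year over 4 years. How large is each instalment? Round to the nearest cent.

A$67,951.54

PMT = 249000 / ( [1 − (1+0.036)^(−4)] / 0.036 ) = 249000 / 3.664376 = 67,951.5371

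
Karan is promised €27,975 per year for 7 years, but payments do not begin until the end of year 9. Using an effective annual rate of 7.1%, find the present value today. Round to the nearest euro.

€86,791

PV at t=8 (ordinary 7-year annuity): 27975 × a(7|0.071) = 27975 × 5.370551 = 150,241.1695
PV₀ = 150,241.1695 / (1+0.071)^8 = 150,241.1695 / 1.731075 = 86,790.6995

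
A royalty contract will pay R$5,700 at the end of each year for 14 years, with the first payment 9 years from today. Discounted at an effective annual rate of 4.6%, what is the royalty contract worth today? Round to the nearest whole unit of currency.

R$40,399

PV at t=8 (ordinary 14-year annuity): 5700 × a(14|0.046) = 5700 × 10.156730 = 57,893.3596
Discount back 8 years: 57,893.3596 × (1+0.046)^(−8) = 57,893.3596 × 0.697825 = 40,399.4336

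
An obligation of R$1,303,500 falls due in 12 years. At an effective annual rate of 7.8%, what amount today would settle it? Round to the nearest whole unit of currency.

R$529,281

PV = FV·(1+i)^(−n) = 1,303,500 × 0.406046 = 529,280.5140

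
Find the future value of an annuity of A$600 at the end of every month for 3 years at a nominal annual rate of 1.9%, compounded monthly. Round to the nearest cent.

A$22,209.38

With 12 periods per year: i = 0.00158333, n = 36.
FV = PMT · [(1+i)^n − 1] / i = 600 · 37.015636 = 22,209.3815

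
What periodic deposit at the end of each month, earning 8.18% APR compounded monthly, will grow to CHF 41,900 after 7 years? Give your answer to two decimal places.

CHF 371.21

With 12 periods per year: i = 0.00681667, n = 84.
PMT = 41900 / ( [(1+0.00681667)^84 − 1] / 0.00681667 ) = 41900 / 112.874752 = 371.2079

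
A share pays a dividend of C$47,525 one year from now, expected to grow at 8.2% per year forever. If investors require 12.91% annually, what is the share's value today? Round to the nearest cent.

PV = D₁/(r − g) = 47525/(0.1291 − 0.082) = 1,009,023.3546

C$1,009,023.35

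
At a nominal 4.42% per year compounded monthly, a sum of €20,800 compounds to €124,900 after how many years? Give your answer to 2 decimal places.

Periodic rate i = 0.0442/12 = 0.00368333.
(1+i)^n = 124900/20800 = 6.00481, so n = ln 6.00481 / ln 1.00368 = 487.5637 months
= 487.5637/12 years

40.63 years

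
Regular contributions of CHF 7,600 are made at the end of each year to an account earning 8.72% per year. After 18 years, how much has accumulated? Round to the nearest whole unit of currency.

FV = PMT · [(1+i)^n − 1] / i = 7600 · 40.180109 = 305,368.8307

CHF 305,369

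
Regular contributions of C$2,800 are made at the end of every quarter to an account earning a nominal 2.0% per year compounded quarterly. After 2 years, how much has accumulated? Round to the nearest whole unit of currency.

With 4 periods per year: i = 0.005, n = 8.
FV = 2800 × [(1+0.005)^8 − 1] / 0.005 = 2800 × 8.141409 = 22,795.9446

C$22,796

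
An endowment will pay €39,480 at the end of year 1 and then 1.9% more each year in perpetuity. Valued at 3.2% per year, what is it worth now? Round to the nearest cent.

PV = PMT / (i − g) = 39480 / (0.032 − 0.019) = 39480 / 0.013000 = 3,036,923.0769

€3,036,923.08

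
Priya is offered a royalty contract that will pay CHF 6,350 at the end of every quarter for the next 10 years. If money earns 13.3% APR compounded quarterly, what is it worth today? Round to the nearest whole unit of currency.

Periodic rate i = 0.133/4 = 0.03325; n = 10 × 4 = 40 periods.
PV = 6350 × [1 − (1+0.03325)^(−40)] / 0.03325 = 6350 × 21.947036 = 139,363.6813

CHF 139,364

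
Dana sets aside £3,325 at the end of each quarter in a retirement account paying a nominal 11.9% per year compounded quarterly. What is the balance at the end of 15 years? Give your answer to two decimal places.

£537,187.51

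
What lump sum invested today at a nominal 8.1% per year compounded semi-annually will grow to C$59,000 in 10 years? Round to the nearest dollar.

C$26,669

Periodic rate i = 0.081/2 = 0.0405; n = 10 × 2 = 20 periods.
PV = 59,000 / (1 + 0.0405)^20 = 59,000 / 2.212288 = 26,669.2204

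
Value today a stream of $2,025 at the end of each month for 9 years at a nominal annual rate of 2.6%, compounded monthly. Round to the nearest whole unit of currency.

Periodic rate i = 0.026/12 = 0.00216667; n = 9 × 12 = 108 periods.
PV = PMT · [1 − (1+i)^(−n)] / i = 2025 · 96.202079 = 194,809.2100

$194,809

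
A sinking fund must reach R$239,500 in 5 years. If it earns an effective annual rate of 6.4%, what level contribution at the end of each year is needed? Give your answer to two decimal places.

R$42,148.52

FV-annuity factor = 5.682287; PMT = 239500 / 5.682287 = 42,148.5186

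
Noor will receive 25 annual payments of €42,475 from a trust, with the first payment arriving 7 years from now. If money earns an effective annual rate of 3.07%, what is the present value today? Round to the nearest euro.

€612,119

Value one period before first payment (t=6): 42475 × [1 − (1+0.0307)^(−25)] / 0.0307 = 42475 × 17.278105 = 733,887.5220
PV₀ = 733,887.5220 / (1+0.0307)^6 = 733,887.5220 / 1.198930 = 612,118.9821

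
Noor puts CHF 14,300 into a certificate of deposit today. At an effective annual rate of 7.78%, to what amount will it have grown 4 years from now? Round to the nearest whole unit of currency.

FV = PV·(1+i)^n = 14,300 × 1.349437 = 19,296.9537

CHF 19,297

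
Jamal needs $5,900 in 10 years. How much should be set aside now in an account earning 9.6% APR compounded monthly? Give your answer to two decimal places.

$2,267.71

With 12 periods per year: i = 0.008, n = 120.
PV = FV·(1+i)^(−n) = 5,900 × 0.384358 = 2,267.7134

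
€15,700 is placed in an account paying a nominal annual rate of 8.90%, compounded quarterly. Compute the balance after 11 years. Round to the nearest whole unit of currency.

€41,344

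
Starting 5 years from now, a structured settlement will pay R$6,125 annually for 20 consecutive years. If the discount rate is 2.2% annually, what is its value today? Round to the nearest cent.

Value one period before first payment (t=4): 6125 × [1 − (1+0.022)^(−20)] / 0.022 = 6125 × 16.040185 = 98,246.1360
Discount back 4 years: 98,246.1360 × (1+0.022)^(−4) = 98,246.1360 × 0.916635 = 90,055.8429

R$90,055.84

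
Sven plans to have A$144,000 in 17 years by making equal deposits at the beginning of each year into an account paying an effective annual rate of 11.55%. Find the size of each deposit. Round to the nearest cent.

FV-annuity factor × (1+i) = 52.267611; PMT = 144000 / 52.267611 = 2,755.0523

A$2,755.05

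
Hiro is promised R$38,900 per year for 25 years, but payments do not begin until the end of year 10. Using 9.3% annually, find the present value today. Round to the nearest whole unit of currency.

R$167,541

PV at t=9 (ordinary 25-year annuity): 38900 × a(25|0.093) = 38900 × 9.588527 = 372,993.7115
Discount back 9 years: 372,993.7115 × (1+0.093)^(−9) = 372,993.7115 × 0.449178 = 167,540.5946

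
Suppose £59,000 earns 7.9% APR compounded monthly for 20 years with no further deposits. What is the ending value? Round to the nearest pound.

With 12 periods per year: i = 0.00658333, n = 240.
FV = 59,000 × (1 + 0.00658333)^240 = 284,962.9935

£284,963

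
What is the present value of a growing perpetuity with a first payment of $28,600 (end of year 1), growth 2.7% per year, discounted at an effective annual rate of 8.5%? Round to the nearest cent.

$493,103.45

PV = D₁/(r − g) = 28600/(0.085 − 0.027) = 493,103.4483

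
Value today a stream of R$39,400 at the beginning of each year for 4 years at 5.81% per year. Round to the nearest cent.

Annuity factor a(4|0.0581) × (1+i) = 3.682436; PV = 39400 × 3.682436 = 145,087.9902
(Beginning-of-period payments → annuity-due factor ×(1+i).)

R$145,087.99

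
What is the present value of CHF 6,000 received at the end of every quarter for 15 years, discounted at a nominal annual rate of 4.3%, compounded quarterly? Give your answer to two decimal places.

i = 0.043/4 = 0.01075 per quarter; n = 15·4 = 60.
PV = 6000 × [1 − (1+0.01075)^(−60)] / 0.01075 = 6000 × 44.049148 = 264,294.8864

CHF 264,294.89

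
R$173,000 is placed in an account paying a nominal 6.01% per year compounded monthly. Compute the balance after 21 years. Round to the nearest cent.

With 12 periods per year: i = 0.00500833, n = 252.
FV = 173,000 × (1 + 0.00500833)^252 = 609,257.8632

R$609,257.86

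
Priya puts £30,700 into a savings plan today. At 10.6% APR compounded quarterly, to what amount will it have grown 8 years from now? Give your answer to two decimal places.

i = 0.106/4 = 0.0265 per quarter; n = 8·4 = 32.
FV = PV·(1+i)^n = 30,700 × 2.309333 = 70,896.5161

£70,896.52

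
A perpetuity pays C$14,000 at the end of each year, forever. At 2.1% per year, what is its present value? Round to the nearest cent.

C$666,666.67

PV = C/r = 14000/0.021 = 666,666.6667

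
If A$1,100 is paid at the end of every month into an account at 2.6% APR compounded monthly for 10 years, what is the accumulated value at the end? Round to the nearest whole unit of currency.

Periodic rate i = 0.026/12 = 0.00216667; n = 10 × 12 = 120 periods.
FV = PMT · [(1+i)^n − 1] / i = 1100 · 136.876321 = 150,563.9534

A$150,564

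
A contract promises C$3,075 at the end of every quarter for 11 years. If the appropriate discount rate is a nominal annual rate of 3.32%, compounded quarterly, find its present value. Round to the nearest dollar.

Periodic rate i = 0.0332/4 = 0.0083; n = 11 × 4 = 44 periods.
PV = 3075 × [1 − (1+0.0083)^(−44)] / 0.0083 = 3075 × 36.734370 = 112,958.1874

C$112,958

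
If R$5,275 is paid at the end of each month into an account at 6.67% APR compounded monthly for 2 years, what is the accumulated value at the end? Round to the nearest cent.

R$135,032.08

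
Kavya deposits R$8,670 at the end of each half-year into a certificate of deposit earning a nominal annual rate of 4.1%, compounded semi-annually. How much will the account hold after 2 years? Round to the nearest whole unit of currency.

i = 0.041/2 = 0.0205 per half-year; n = 2·2 = 4.
FV = 8670 × [(1+0.0205)^4 − 1] / 0.0205 = 8670 × 4.124690 = 35,761.0590

R$35,761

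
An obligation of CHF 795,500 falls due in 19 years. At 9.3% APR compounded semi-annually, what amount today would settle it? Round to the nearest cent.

i = 0.093/2 = 0.0465 per half-year; n = 19·2 = 38.
Discount factor = (1+0.0465)^(−38) = 0.177791; PV = 795,500 × 0.177791 = 141,432.5404

CHF 141,432.54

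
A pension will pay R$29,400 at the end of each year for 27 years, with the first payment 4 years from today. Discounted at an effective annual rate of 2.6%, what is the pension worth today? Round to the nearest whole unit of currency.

PV at t=3 (ordinary 27-year annuity): 29400 × a(27|0.026) = 29400 × 19.228500 = 565,317.8857
Discount back 3 years: 565,317.8857 × (1+0.026)^(−3) = 565,317.8857 × 0.925887 = 523,420.3984

R$523,420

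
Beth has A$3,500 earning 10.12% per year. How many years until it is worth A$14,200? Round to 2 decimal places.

n = ln(14200/3500) / ln(1+0.1012) = ln(4.05714) / 0.096400 = 14.5277 years

14.53 years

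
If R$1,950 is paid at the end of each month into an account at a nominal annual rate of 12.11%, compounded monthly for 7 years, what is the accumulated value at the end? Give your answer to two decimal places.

i = 0.1211/12 = 0.0100917 per month; n = 7·12 = 84.
FV = PMT · [(1+i)^n − 1] / i = 1950 · 131.234522 = 255,907.3181

R$255,907.32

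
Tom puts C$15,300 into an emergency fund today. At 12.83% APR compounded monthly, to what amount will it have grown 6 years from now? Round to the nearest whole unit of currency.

C$32,903

i = 0.1283/12 = 0.0106917 per month; n = 6·12 = 72.
FV = PV·(1+i)^n = 15,300 × 2.150529 = 32,903.0943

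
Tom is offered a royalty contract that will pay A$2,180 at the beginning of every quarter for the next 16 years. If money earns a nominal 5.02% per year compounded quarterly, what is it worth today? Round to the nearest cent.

With 4 periods per year: i = 0.01255, n = 64.
PV = PMT · [1 − (1+i)^(−n)] / i × (1+i) = 2180 · 44.363590 = 96,712.6255
(annuity-due: payments at period start, so ×(1+i).)

A$96,712.63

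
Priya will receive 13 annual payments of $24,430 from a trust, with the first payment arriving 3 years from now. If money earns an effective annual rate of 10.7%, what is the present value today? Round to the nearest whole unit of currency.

PV at t=2 (ordinary 13-year annuity): 24430 × a(13|0.107) = 24430 × 6.852939 = 167,417.2907
PV₀ = 167,417.2907 / (1+0.107)^2 = 167,417.2907 / 1.225449 = 136,617.1017

$136,617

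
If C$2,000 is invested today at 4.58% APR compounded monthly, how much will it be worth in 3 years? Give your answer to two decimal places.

C$2,293.97

i = 0.0458/12 = 0.00381667 per month; n = 3·12 = 36.
2,000 × (1+0.00381667)^36 = 2,000 × 1.146987 = 2,293.9739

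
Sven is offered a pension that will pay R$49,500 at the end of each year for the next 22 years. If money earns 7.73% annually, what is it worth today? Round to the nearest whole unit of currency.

Annuity factor a(22|0.0773) = 10.422329; PV = 49500 × 10.422329 = 515,905.2652

R$515,905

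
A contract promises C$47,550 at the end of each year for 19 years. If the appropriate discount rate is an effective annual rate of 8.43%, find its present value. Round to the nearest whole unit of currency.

C$442,862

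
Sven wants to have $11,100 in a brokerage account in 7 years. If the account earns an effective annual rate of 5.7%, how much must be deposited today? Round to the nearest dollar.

$7,530

Discount factor = (1+0.057)^(−7) = 0.678383; PV = 11,100 × 0.678383 = 7,530.0536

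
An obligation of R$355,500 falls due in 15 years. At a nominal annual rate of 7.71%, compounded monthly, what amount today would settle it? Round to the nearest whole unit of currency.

R$112,250

Periodic rate i = 0.0771/12 = 0.006425; n = 15 × 12 = 180 periods.
PV = FV·(1+i)^(−n) = 355,500 × 0.315751 = 112,249.5669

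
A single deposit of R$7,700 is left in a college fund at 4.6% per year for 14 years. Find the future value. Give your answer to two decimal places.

FV = PV·(1+i)^n = 7,700 × 1.876911 = 14,452.2115

R$14,452.21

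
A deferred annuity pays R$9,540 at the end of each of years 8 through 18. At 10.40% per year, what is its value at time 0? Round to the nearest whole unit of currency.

R$30,436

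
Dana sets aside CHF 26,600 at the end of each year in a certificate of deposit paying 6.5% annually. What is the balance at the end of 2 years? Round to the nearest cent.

CHF 54,929.00

FV = 26600 × [(1+0.065)^2 − 1] / 0.065 = 26600 × 2.065000 = 54,929.0000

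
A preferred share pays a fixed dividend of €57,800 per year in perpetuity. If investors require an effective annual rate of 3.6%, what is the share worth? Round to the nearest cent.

€1,605,555.56

PV = PMT / i = 57800 / 0.036 = 1,605,555.5556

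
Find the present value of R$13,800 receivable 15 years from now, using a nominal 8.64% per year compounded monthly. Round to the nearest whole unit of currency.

With 12 periods per year: i = 0.0072, n = 180.
Discount factor = (1+0.0072)^(−180) = 0.274898; PV = 13,800 × 0.274898 = 3,793.5867

R$3,794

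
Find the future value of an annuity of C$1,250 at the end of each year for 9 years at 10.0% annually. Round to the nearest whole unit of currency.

FV = PMT · [(1+i)^n − 1] / i = 1250 · 13.579477 = 16,974.3461

C$16,974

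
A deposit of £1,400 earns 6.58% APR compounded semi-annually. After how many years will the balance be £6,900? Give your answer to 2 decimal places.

Periodic rate i = 0.0658/2 = 0.0329.
(1+i)^n = 6900/1400 = 4.92857, so n = ln 4.92857 / ln 1.0329 = 49.2750 half-years
= 49.2750/2 years

24.64 years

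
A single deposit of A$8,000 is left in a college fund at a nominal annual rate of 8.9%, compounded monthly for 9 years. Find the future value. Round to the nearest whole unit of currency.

A$17,770

With 12 periods per year: i = 0.00741667, n = 108.
8,000 × (1+0.00741667)^108 = 8,000 × 2.221193 = 17,769.5403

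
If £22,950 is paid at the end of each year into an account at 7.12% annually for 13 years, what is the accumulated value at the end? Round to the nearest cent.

£465,838.77

FV = PMT · [(1+i)^n − 1] / i = 22950 · 20.297986 = 465,838.7715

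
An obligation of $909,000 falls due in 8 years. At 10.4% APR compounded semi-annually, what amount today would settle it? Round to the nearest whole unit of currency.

Periodic rate i = 0.104/2 = 0.052; n = 8 × 2 = 16 periods.
Discount factor = (1+0.052)^(−16) = 0.444374; PV = 909,000 × 0.444374 = 403,935.5216

$403,936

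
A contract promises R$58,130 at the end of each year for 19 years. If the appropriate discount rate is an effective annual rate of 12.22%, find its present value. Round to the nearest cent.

PV = PMT · [1 − (1+i)^(−n)] / i = 58130 · 7.267942 = 422,485.4787

R$422,485.48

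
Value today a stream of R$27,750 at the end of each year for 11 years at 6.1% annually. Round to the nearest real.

R$217,746

PV = PMT · [1 − (1+i)^(−n)] / i = 27750 · 7.846694 = 217,745.7523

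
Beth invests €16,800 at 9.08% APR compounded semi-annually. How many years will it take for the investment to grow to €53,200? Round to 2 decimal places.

Periodic rate i = 0.0908/2 = 0.0454.
n = ln(53200/16800) / ln(1+0.0454) = ln(3.16667) / 0.044400 = 25.9615 half-years
= 25.9615/2 years

12.98 years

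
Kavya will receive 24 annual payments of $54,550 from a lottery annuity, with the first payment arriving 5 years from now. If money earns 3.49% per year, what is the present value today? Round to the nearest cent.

$764,467.16

Value one period before first payment (t=4): 54550 × [1 − (1+0.0349)^(−24)] / 0.0349 = 54550 × 16.075246 = 876,904.6699
Discount back 4 years: 876,904.6699 × (1+0.0349)^(−4) = 876,904.6699 × 0.871779 = 764,467.1625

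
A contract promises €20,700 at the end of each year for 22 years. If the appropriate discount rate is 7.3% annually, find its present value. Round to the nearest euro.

Annuity factor a(22|0.073) = 10.791374; PV = 20700 × 10.791374 = 223,381.4472

€223,381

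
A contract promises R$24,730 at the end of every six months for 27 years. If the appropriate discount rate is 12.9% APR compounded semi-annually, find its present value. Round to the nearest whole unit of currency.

R$370,295

Periodic rate i = 0.129/2 = 0.0645; n = 27 × 2 = 54 periods.
PV = PMT · [1 − (1+i)^(−n)] / i = 24730 · 14.973512 = 370,294.9420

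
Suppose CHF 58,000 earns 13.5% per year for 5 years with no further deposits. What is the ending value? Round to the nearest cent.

CHF 109,246.44

FV = 58,000 × (1 + 0.135)^5 = 109,246.4419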